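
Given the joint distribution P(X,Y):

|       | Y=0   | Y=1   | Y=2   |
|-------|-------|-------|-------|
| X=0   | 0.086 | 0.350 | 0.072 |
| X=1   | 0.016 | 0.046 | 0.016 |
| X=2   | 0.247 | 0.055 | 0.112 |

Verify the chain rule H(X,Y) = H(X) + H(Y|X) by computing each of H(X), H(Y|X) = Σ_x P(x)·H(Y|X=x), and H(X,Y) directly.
H(X) = 1.3102 bits, H(Y|X) = 1.2751 bits, H(X,Y) = 2.5852 bits

Marginal of X (row sums):
  P(X=0) = 0.086 + 0.350 + 0.072 = 0.508
  P(X=1) = 0.016 + 0.046 + 0.016 = 0.078
  P(X=2) = 0.247 + 0.055 + 0.112 = 0.414
H(X) = -[0.508·log₂(0.508) + 0.078·log₂(0.078) + 0.414·log₂(0.414)]
  = 0.4964 + 0.2871 + 0.5267 = 1.3102 bits

H(Y|X) = Σ_x P(x)·H(Y|X=x):
  X=0: P(X=0) = 0.508, P(Y|X=0) = (43/254, 175/254, 18/127) → H(Y|X=0) = 1.2036
  X=1: P(X=1) = 0.078, P(Y|X=1) = (8/39, 23/39, 8/39) → H(Y|X=1) = 1.3869
  X=2: P(X=2) = 0.414, P(Y|X=2) = (247/414, 55/414, 56/207) → H(Y|X=2) = 1.3417
H(Y|X) = 0.508·1.2036 + 0.078·1.3869 + 0.414·1.3417 = 1.2751 bits

H(X,Y) = -Σ_{x,y} P(x,y) log₂ P(x,y). Per-cell terms -P(x,y)·log₂P(x,y):
  X=0: 0.3044, 0.5301, 0.2733
  X=1: 0.0955, 0.2043, 0.0955
  X=2: 0.4983, 0.2301, 0.3537
Sum of the 9 terms: H(X,Y) = 2.5852 bits

Chain rule check:
  H(X) + H(Y|X) = 1.3102 + 1.2751 = 2.5853 bits
  H(X,Y) = 2.5852 bits
✓ Chain rule verified (Δ = 0.0001 is 4-dp rounding noise: each of the three values was rounded independently).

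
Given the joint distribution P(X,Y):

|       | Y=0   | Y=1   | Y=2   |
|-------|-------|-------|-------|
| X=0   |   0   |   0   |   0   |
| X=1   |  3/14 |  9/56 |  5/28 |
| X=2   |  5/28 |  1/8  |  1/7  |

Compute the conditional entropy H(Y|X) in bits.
1.5721 bits

H(Y|X) = H(X,Y) - H(X)

H(X,Y) = -Σ_{x,y} P(x,y) log₂ P(x,y). Per-cell terms -P(x,y)·log₂P(x,y):
  X=0: 0.0000, 0.0000, 0.0000
  X=1: 0.4762, 0.4239, 0.4438
  X=2: 0.4438, 0.3750, 0.4011
  (cells with P = 0 contribute 0)
Sum of the 9 terms: H(X,Y) = 2.5638 bits

Marginal of X (row sums):
  P(X=0) = 0 + 0 + 0 = 0
  P(X=1) = 3/14 + 9/56 + 5/28 = 31/56
  P(X=2) = 5/28 + 1/8 + 1/7 = 25/56
H(X) = -[(31/56)·log₂(31/56) + (25/56)·log₂(25/56)]   (outcomes with P = 0 contribute 0)
  = 0.4723 + 0.5194 = 0.9917 bits

H(Y|X) = H(X,Y) - H(X) = 2.5638 - 0.9917 = 1.5721 bits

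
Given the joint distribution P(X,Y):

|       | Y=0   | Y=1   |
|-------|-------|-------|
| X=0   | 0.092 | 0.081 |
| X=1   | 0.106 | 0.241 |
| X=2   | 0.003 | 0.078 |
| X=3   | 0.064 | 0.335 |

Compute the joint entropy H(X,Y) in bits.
2.5429 bits

H(X,Y) = -Σ_{x,y} P(x,y) log₂ P(x,y). Per-cell terms -P(x,y)·log₂P(x,y):
  X=0: 0.3167, 0.2937
  X=1: 0.3432, 0.4947
  X=2: 0.0251, 0.2871
  X=3: 0.2538, 0.5286
Sum of the 8 terms: H(X,Y) = 2.5429 bits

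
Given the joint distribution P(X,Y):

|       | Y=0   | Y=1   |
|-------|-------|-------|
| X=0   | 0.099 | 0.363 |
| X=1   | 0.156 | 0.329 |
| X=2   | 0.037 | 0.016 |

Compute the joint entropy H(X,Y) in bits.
2.0782 bits

H(X,Y) = -Σ_{x,y} P(x,y) log₂ P(x,y). Per-cell terms -P(x,y)·log₂P(x,y):
  X=0: 0.33031, 0.53069
  X=1: 0.41814, 0.52766
  X=2: 0.17598, 0.09545
Sum of the 6 terms: H(X,Y) = 2.0782 bits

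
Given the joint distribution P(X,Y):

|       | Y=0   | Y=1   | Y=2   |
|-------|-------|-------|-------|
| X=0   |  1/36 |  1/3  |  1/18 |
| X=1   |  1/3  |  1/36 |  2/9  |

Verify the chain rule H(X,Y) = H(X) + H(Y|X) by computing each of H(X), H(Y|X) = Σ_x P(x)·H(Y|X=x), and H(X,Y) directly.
H(X) = 0.9799 bits, H(Y|X) = 1.0779 bits, H(X,Y) = 2.0577 bits

Marginal of X (row sums):
  P(X=0) = 1/36 + 1/3 + 1/18 = 5/12
  P(X=1) = 1/3 + 1/36 + 2/9 = 7/12
H(X) = -[(5/12)·log₂(5/12) + (7/12)·log₂(7/12)]
  = 0.5263 + 0.4536 = 0.9799 bits

H(Y|X) = Σ_x P(x)·H(Y|X=x):
  X=0: P(X=0) = 5/12, P(Y|X=0) = (1/15, 4/5, 2/15) → H(Y|X=0) = 0.9056
  X=1: P(X=1) = 7/12, P(Y|X=1) = (4/7, 1/21, 8/21) → H(Y|X=1) = 1.2009
H(Y|X) = (5/12)·0.9056 + (7/12)·1.2009 = 1.0779 bits

H(X,Y) = -Σ_{x,y} P(x,y) log₂ P(x,y). Per-cell terms -P(x,y)·log₂P(x,y):
  X=0: 0.1436, 0.5283, 0.2317
  X=1: 0.5283, 0.1436, 0.4822
Sum of the 6 terms: H(X,Y) = 2.0577 bits

Chain rule check:
  H(X) + H(Y|X) = 0.9799 + 1.0779 = 2.0578 bits
  H(X,Y) = 2.0577 bits
✓ Chain rule verified (Δ = 0.0001 is 4-dp rounding noise: each of the three values was rounded independently).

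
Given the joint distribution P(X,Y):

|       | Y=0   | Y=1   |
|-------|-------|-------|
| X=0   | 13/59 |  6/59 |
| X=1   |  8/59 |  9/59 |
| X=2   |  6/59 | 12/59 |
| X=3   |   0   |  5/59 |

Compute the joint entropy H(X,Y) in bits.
2.7253 bits

H(X,Y) = -Σ_{x,y} P(x,y) log₂ P(x,y). Per-cell terms -P(x,y)·log₂P(x,y):
  X=0: 0.48082, 0.33536
  X=1: 0.39087, 0.41380
  X=2: 0.33536, 0.46732
  X=3: 0.00000, 0.30176
  (cells with P = 0 contribute 0)
Sum of the 8 terms: H(X,Y) = 2.7253 bits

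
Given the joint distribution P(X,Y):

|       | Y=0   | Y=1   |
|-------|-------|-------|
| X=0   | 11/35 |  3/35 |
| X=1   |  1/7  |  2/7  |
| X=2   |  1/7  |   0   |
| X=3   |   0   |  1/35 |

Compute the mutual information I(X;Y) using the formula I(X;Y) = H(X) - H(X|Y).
0.2776 bits

I(X;Y) = H(X) - H(X|Y)

Marginal of X (row sums):
  P(X=0) = 11/35 + 3/35 = 2/5
  P(X=1) = 1/7 + 2/7 = 3/7
  P(X=2) = 1/7 + 0 = 1/7
  P(X=3) = 0 + 1/35 = 1/35
H(X) = -[(2/5)·log₂(2/5) + (3/7)·log₂(3/7) + (1/7)·log₂(1/7) + (1/35)·log₂(1/35)]
  = 0.528771 + 0.523882 + 0.401051 + 0.146551 = 1.600255 bits

Marginal of Y (column sums):
  P(Y=0) = 11/35 + 1/7 + 1/7 + 0 = 3/5
  P(Y=1) = 3/35 + 2/7 + 0 + 1/35 = 2/5
H(X|Y) = Σ_y P(y)·H(X|Y=y):
  Y=0: P(Y=0) = 3/5, P(X|Y=0) = (11/21, 5/21, 5/21, 0) → H(X|Y=0) = 1.474554
  Y=1: P(Y=1) = 2/5, P(X|Y=1) = (3/14, 5/7, 0, 1/14) → H(X|Y=1) = 1.094914
H(X|Y) = (3/5)·1.474554 + (2/5)·1.094914 = 1.322698 bits

I(X;Y) = H(X) - H(X|Y) = 1.600255 - 1.322698 = 0.2776 bits

Cross-check via I(X;Y) = H(X) + H(Y) - H(X,Y): computing H(Y) from the column sums and H(X,Y) from the 8 cells in the same way gives H(Y) = 0.970951 bits and H(X,Y) = 2.293649 bits, so
I(X;Y) = 1.600255 + 0.970951 - 2.293649 = 0.2776 bits ✓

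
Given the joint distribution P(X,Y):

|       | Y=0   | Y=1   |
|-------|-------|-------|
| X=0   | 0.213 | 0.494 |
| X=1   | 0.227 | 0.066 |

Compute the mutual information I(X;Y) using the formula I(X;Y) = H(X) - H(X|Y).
0.1399 bits

I(X;Y) = H(X) - H(X|Y)

Marginal of X (row sums):
  P(X=0) = 0.213 + 0.494 = 0.707
  P(X=1) = 0.227 + 0.066 = 0.293
H(X) = -[0.707·log₂(0.707) + 0.293·log₂(0.293)]
  = 0.353654 + 0.518911 = 0.872565 bits

Marginal of Y (column sums):
  P(Y=0) = 0.213 + 0.227 = 0.440
  P(Y=1) = 0.494 + 0.066 = 0.560
H(X|Y) = Σ_y P(y)·H(X|Y=y):
  Y=0: P(Y=0) = 0.440, P(X|Y=0) = (213/440, 227/440) → H(X|Y=0) = 0.999270
  Y=1: P(Y=1) = 0.560, P(X|Y=1) = (247/280, 33/280) → H(X|Y=1) = 0.523170
H(X|Y) = 0.440·0.999270 + 0.560·0.523170 = 0.732654 bits

I(X;Y) = H(X) - H(X|Y) = 0.872565 - 0.732654 = 0.1399 bits

Cross-check via I(X;Y) = H(X) + H(Y) - H(X,Y): computing H(Y) from the column sums and H(X,Y) from the 4 cells in the same way gives H(Y) = 0.989588 bits and H(X,Y) = 1.722241 bits, so
I(X;Y) = 0.872565 + 0.989588 - 1.722241 = 0.1399 bits ✓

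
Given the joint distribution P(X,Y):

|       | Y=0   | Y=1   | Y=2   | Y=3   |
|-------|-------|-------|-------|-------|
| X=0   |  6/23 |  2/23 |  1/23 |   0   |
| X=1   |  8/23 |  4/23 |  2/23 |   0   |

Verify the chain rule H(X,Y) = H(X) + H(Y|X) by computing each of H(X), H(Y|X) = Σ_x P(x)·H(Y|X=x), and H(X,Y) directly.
H(X) = 0.9656 bits, H(Y|X) = 1.3184 bits, H(X,Y) = 2.2840 bits

Marginal of X (row sums):
  P(X=0) = 6/23 + 2/23 + 1/23 + 0 = 9/23
  P(X=1) = 8/23 + 4/23 + 2/23 + 0 = 14/23
H(X) = -[(9/23)·log₂(9/23) + (14/23)·log₂(14/23)]
  = 0.52968 + 0.43595 = 0.9656 bits

H(Y|X) = Σ_x P(x)·H(Y|X=x):
  X=0: P(X=0) = 9/23, P(Y|X=0) = (2/3, 2/9, 1/9, 0) → H(Y|X=0) = 1.22439
  X=1: P(X=1) = 14/23, P(Y|X=1) = (4/7, 2/7, 1/7, 0) → H(Y|X=1) = 1.37878
H(Y|X) = (9/23)·1.22439 + (14/23)·1.37878 = 1.3184 bits

H(X,Y) = -Σ_{x,y} P(x,y) log₂ P(x,y). Per-cell terms -P(x,y)·log₂P(x,y):
  X=0: 0.50572, 0.30640, 0.19668, 0.00000
  X=1: 0.52993, 0.43888, 0.30640, 0.00000
  (cells with P = 0 contribute 0)
Sum of the 8 terms: H(X,Y) = 2.2840 bits

Chain rule check:
  H(X) + H(Y|X) = 0.9656 + 1.3184 = 2.2840 bits
  H(X,Y) = 2.2840 bits
✓ Chain rule verified.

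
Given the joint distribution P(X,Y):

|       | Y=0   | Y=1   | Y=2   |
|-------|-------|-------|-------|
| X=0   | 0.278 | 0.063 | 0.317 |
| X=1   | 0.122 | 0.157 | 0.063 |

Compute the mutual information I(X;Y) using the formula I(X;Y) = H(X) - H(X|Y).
0.1355 bits

I(X;Y) = H(X) - H(X|Y)

Marginal of X (row sums):
  P(X=0) = 0.278 + 0.063 + 0.317 = 0.658
  P(X=1) = 0.122 + 0.157 + 0.063 = 0.342
H(X) = -[0.658·log₂(0.658) + 0.342·log₂(0.342)]
  = 0.3973 + 0.5294 = 0.9267 bits

Marginal of Y (column sums):
  P(Y=0) = 0.278 + 0.122 = 0.400
  P(Y=1) = 0.063 + 0.157 = 0.220
  P(Y=2) = 0.317 + 0.063 = 0.380
H(X|Y) = Σ_y P(y)·H(X|Y=y):
  Y=0: P(Y=0) = 0.400, P(X|Y=0) = (139/200, 61/200) → H(X|Y=0) = 0.8873
  Y=1: P(Y=1) = 0.220, P(X|Y=1) = (63/220, 157/220) → H(X|Y=1) = 0.8640
  Y=2: P(Y=2) = 0.380, P(X|Y=2) = (317/380, 63/380) → H(X|Y=2) = 0.6480
H(X|Y) = 0.400·0.8873 + 0.220·0.8640 + 0.380·0.6480 = 0.7912 bits

I(X;Y) = H(X) - H(X|Y) = 0.9267 - 0.7912 = 0.1355 bits

Cross-check via I(X;Y) = H(X) + H(Y) - H(X,Y): computing H(Y) from the column sums and H(X,Y) from the 6 cells in the same way gives H(Y) = 1.5398 bits and H(X,Y) = 2.3310 bits, so
I(X;Y) = 0.9267 + 1.5398 - 2.3310 = 0.1355 bits ✓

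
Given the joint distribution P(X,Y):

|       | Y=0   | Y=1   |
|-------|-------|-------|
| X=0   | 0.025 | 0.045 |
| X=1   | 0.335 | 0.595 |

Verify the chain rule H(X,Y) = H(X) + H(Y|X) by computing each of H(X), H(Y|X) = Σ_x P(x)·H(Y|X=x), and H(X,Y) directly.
H(X) = 0.3659 bits, H(Y|X) = 0.9427 bits, H(X,Y) = 1.3086 bits

Marginal of X (row sums):
  P(X=0) = 0.025 + 0.045 = 0.070
  P(X=1) = 0.335 + 0.595 = 0.930
H(X) = -[0.070·log₂(0.070) + 0.930·log₂(0.930)]
  = 0.26856 + 0.09737 = 0.3659 bits

H(Y|X) = Σ_x P(x)·H(Y|X=x):
  X=0: P(X=0) = 0.070, P(Y|X=0) = (5/14, 9/14) → H(Y|X=0) = 0.94029
  X=1: P(X=1) = 0.930, P(Y|X=1) = (67/186, 119/186) → H(Y|X=1) = 0.94286
H(Y|X) = 0.070·0.94029 + 0.930·0.94286 = 0.9427 bits

H(X,Y) = -Σ_{x,y} P(x,y) log₂ P(x,y). Per-cell terms -P(x,y)·log₂P(x,y):
  X=0: 0.13305, 0.20133
  X=1: 0.52855, 0.44568
Sum of the 4 terms: H(X,Y) = 1.3086 bits

Chain rule check:
  H(X) + H(Y|X) = 0.3659 + 0.9427 = 1.3086 bits
  H(X,Y) = 1.3086 bits
✓ Chain rule verified.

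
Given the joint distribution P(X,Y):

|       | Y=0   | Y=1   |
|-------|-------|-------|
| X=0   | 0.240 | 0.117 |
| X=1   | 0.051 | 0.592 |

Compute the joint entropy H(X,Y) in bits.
1.5230 bits

H(X,Y) = -Σ_{x,y} P(x,y) log₂ P(x,y). Per-cell terms -P(x,y)·log₂P(x,y):
  X=0: 0.4941, 0.3622
  X=1: 0.2190, 0.4477
Sum of the 4 terms: H(X,Y) = 1.5230 bits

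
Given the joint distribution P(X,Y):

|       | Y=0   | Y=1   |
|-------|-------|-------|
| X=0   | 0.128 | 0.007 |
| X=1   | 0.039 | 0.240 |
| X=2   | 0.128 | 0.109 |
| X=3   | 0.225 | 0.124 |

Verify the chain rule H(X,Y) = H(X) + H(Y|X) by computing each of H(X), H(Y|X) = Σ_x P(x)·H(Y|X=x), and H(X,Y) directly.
H(X) = 1.9261 bits, H(Y|X) = 0.7661 bits, H(X,Y) = 2.6922 bits

Marginal of X (row sums):
  P(X=0) = 0.128 + 0.007 = 0.135
  P(X=1) = 0.039 + 0.240 = 0.279
  P(X=2) = 0.128 + 0.109 = 0.237
  P(X=3) = 0.225 + 0.124 = 0.349
H(X) = -[0.135·log₂(0.135) + 0.279·log₂(0.279) + 0.237·log₂(0.237) + 0.349·log₂(0.349)]
  = 0.39001 + 0.51382 + 0.49226 + 0.53003 = 1.9261 bits

H(Y|X) = Σ_x P(x)·H(Y|X=x):
  X=0: P(X=0) = 0.135, P(Y|X=0) = (128/135, 7/135) → H(Y|X=0) = 0.29421
  X=1: P(X=1) = 0.279, P(Y|X=1) = (13/93, 80/93) → H(Y|X=1) = 0.58368
  X=2: P(X=2) = 0.237, P(Y|X=2) = (128/237, 109/237) → H(Y|X=2) = 0.99536
  X=3: P(X=3) = 0.349, P(Y|X=3) = (225/349, 124/349) → H(Y|X=3) = 0.93871
H(Y|X) = 0.135·0.29421 + 0.279·0.58368 + 0.237·0.99536 + 0.349·0.93871 = 0.7661 bits

H(X,Y) = -Σ_{x,y} P(x,y) log₂ P(x,y). Per-cell terms -P(x,y)·log₂P(x,y):
  X=0: 0.37962, 0.05011
  X=1: 0.18253, 0.49413
  X=2: 0.37962, 0.34854
  X=3: 0.48420, 0.37344
Sum of the 8 terms: H(X,Y) = 2.6922 bits

Chain rule check:
  H(X) + H(Y|X) = 1.9261 + 0.7661 = 2.6922 bits
  H(X,Y) = 2.6922 bits
✓ Chain rule verified.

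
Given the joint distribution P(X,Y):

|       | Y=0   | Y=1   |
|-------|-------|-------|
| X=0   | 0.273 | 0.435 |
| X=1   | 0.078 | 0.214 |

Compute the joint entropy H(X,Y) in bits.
1.7968 bits

H(X,Y) = -Σ_{x,y} P(x,y) log₂ P(x,y). Per-cell terms -P(x,y)·log₂P(x,y):
  X=0: 0.5113, 0.5224
  X=1: 0.2871, 0.4760
Sum of the 4 terms: H(X,Y) = 1.7968 bits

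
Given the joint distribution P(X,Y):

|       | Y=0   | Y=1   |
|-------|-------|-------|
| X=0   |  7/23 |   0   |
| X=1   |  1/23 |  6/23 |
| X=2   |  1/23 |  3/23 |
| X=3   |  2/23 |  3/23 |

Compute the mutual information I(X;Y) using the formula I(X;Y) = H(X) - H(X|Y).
0.4664 bits

I(X;Y) = H(X) - H(X|Y)

Marginal of X (row sums):
  P(X=0) = 7/23 + 0 = 7/23
  P(X=1) = 1/23 + 6/23 = 7/23
  P(X=2) = 1/23 + 3/23 = 4/23
  P(X=3) = 2/23 + 3/23 = 5/23
H(X) = -[(7/23)·log₂(7/23) + (7/23)·log₂(7/23) + (4/23)·log₂(4/23) + (5/23)·log₂(5/23)]
  = 0.52232 + 0.52232 + 0.43888 + 0.47862 = 1.96214 bits

Marginal of Y (column sums):
  P(Y=0) = 7/23 + 1/23 + 1/23 + 2/23 = 11/23
  P(Y=1) = 0 + 6/23 + 3/23 + 3/23 = 12/23
H(X|Y) = Σ_y P(y)·H(X|Y=y):
  Y=0: P(Y=0) = 11/23, P(X|Y=0) = (7/11, 1/11, 1/11, 2/11) → H(X|Y=0) = 1.49111
  Y=1: P(Y=1) = 12/23, P(X|Y=1) = (0, 1/2, 1/4, 1/4) → H(X|Y=1) = 1.50000
H(X|Y) = (11/23)·1.49111 + (12/23)·1.50000 = 1.49575 bits

I(X;Y) = H(X) - H(X|Y) = 1.96214 - 1.49575 = 0.4664 bits

Cross-check via I(X;Y) = H(X) + H(Y) - H(X,Y): computing H(Y) from the column sums and H(X,Y) from the 8 cells in the same way gives H(Y) = 0.99864 bits and H(X,Y) = 2.49439 bits, so
I(X;Y) = 1.96214 + 0.99864 - 2.49439 = 0.4664 bits ✓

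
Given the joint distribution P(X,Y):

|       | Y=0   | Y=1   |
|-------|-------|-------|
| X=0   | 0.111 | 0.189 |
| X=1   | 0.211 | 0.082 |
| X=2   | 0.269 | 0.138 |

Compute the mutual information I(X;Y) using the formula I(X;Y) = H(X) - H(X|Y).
0.0641 bits

I(X;Y) = H(X) - H(X|Y)

Marginal of X (row sums):
  P(X=0) = 0.111 + 0.189 = 0.300
  P(X=1) = 0.211 + 0.082 = 0.293
  P(X=2) = 0.269 + 0.138 = 0.407
H(X) = -[0.300·log₂(0.300) + 0.293·log₂(0.293) + 0.407·log₂(0.407)]
  = 0.5211 + 0.5189 + 0.5278 = 1.5678 bits

Marginal of Y (column sums):
  P(Y=0) = 0.111 + 0.211 + 0.269 = 0.591
  P(Y=1) = 0.189 + 0.082 + 0.138 = 0.409
H(X|Y) = Σ_y P(y)·H(X|Y=y):
  Y=0: P(Y=0) = 0.591, P(X|Y=0) = (37/197, 211/591, 269/591) → H(X|Y=0) = 1.5005
  Y=1: P(Y=1) = 0.409, P(X|Y=1) = (189/409, 82/409, 138/409) → H(X|Y=1) = 1.5083
H(X|Y) = 0.591·1.5005 + 0.409·1.5083 = 1.5037 bits

I(X;Y) = H(X) - H(X|Y) = 1.5678 - 1.5037 = 0.0641 bits

Cross-check via I(X;Y) = H(X) + H(Y) - H(X,Y): computing H(Y) from the column sums and H(X,Y) from the 6 cells in the same way gives H(Y) = 0.9760 bits and H(X,Y) = 2.4797 bits, so
I(X;Y) = 1.5678 + 0.9760 - 2.4797 = 0.0641 bits ✓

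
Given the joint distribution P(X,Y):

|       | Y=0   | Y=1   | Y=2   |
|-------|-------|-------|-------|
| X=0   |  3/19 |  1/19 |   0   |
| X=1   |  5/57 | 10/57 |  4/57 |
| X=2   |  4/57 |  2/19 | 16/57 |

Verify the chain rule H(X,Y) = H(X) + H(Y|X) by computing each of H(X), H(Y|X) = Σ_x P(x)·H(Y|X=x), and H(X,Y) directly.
H(X) = 1.5181 bits, H(Y|X) = 1.2687 bits, H(X,Y) = 2.7869 bits

Marginal of X (row sums):
  P(X=0) = 3/19 + 1/19 + 0 = 4/19
  P(X=1) = 5/57 + 10/57 + 4/57 = 1/3
  P(X=2) = 4/57 + 2/19 + 16/57 = 26/57
H(X) = -[(4/19)·log₂(4/19) + (1/3)·log₂(1/3) + (26/57)·log₂(26/57)]
  = 0.473248 + 0.528321 + 0.516556 = 1.5181 bits

H(Y|X) = Σ_x P(x)·H(Y|X=x):
  X=0: P(X=0) = 4/19, P(Y|X=0) = (3/4, 1/4, 0) → H(Y|X=0) = 0.811278
  X=1: P(X=1) = 1/3, P(Y|X=1) = (5/19, 10/19, 4/19) → H(Y|X=1) = 1.467458
  X=2: P(X=2) = 26/57, P(Y|X=2) = (2/13, 3/13, 8/13) → H(Y|X=2) = 1.334679
H(Y|X) = (4/19)·0.811278 + (1/3)·1.467458 + (26/57)·1.334679 = 1.2687 bits

H(X,Y) = -Σ_{x,y} P(x,y) log₂ P(x,y). Per-cell terms -P(x,y)·log₂P(x,y):
  X=0: 0.420468, 0.223575, 0.000000
  X=1: 0.307979, 0.440520, 0.268975
  X=2: 0.268975, 0.341887, 0.514495
  (cells with P = 0 contribute 0)
Sum of the 9 terms: H(X,Y) = 2.7869 bits

Chain rule check:
  H(X) + H(Y|X) = 1.5181 + 1.2687 = 2.7868 bits
  H(X,Y) = 2.7869 bits
✓ Chain rule verified (Δ = 0.0001 is 4-dp rounding noise: each of the three values was rounded independently).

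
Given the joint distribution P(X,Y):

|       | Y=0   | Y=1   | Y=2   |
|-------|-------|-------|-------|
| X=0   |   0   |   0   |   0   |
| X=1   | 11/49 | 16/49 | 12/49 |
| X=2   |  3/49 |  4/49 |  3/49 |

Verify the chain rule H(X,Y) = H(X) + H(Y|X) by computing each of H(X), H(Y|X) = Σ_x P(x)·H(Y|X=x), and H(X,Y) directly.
H(X) = 0.7300 bits, H(Y|X) = 1.5667 bits, H(X,Y) = 2.2967 bits

Marginal of X (row sums):
  P(X=0) = 0 + 0 + 0 = 0
  P(X=1) = 11/49 + 16/49 + 12/49 = 39/49
  P(X=2) = 3/49 + 4/49 + 3/49 = 10/49
H(X) = -[(39/49)·log₂(39/49) + (10/49)·log₂(10/49)]   (outcomes with P = 0 contribute 0)
  = 0.2621 + 0.4679 = 0.7300 bits

H(Y|X) = Σ_x P(x)·H(Y|X=x):
  X=0: P(X=0) = 0 → contributes 0
  X=1: P(X=1) = 39/49, P(Y|X=1) = (11/39, 16/39, 4/13) → H(Y|X=1) = 1.5656
  X=2: P(X=2) = 10/49, P(Y|X=2) = (3/10, 2/5, 3/10) → H(Y|X=2) = 1.5710
H(Y|X) = (39/49)·1.5656 + (10/49)·1.5710 = 1.5667 bits

H(X,Y) = -Σ_{x,y} P(x,y) log₂ P(x,y). Per-cell terms -P(x,y)·log₂P(x,y):
  X=0: 0.0000, 0.0000, 0.0000
  X=1: 0.4838, 0.5273, 0.4971
  X=2: 0.2467, 0.2951, 0.2467
  (cells with P = 0 contribute 0)
Sum of the 9 terms: H(X,Y) = 2.2967 bits

Chain rule check:
  H(X) + H(Y|X) = 0.7300 + 1.5667 = 2.2967 bits
  H(X,Y) = 2.2967 bits
✓ Chain rule verified.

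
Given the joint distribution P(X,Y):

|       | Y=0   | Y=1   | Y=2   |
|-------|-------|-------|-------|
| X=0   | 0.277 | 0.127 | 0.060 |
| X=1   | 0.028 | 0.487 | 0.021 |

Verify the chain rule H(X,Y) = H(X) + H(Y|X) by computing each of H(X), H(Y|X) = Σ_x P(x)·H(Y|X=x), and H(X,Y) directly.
H(X) = 0.9963 bits, H(Y|X) = 0.9054 bits, H(X,Y) = 1.9016 bits

Marginal of X (row sums):
  P(X=0) = 0.277 + 0.127 + 0.060 = 0.464
  P(X=1) = 0.028 + 0.487 + 0.021 = 0.536
H(X) = -[0.464·log₂(0.464) + 0.536·log₂(0.536)]
  = 0.51402 + 0.48224 = 0.9963 bits

H(Y|X) = Σ_x P(x)·H(Y|X=x):
  X=0: P(X=0) = 0.464, P(Y|X=0) = (277/464, 127/464, 15/116) → H(Y|X=0) = 1.33754
  X=1: P(X=1) = 0.536, P(Y|X=1) = (7/134, 487/536, 21/536) → H(Y|X=1) = 0.53125
H(Y|X) = 0.464·1.33754 + 0.536·0.53125 = 0.9054 bits

H(X,Y) = -Σ_{x,y} P(x,y) log₂ P(x,y). Per-cell terms -P(x,y)·log₂P(x,y):
  X=0: 0.51302, 0.37809, 0.24353
  X=1: 0.14444, 0.50551, 0.11704
Sum of the 6 terms: H(X,Y) = 1.9016 bits

Chain rule check:
  H(X) + H(Y|X) = 0.9963 + 0.9054 = 1.9017 bits
  H(X,Y) = 1.9016 bits
✓ Chain rule verified (Δ = 0.0001 is 4-dp rounding noise: each of the three values was rounded independently).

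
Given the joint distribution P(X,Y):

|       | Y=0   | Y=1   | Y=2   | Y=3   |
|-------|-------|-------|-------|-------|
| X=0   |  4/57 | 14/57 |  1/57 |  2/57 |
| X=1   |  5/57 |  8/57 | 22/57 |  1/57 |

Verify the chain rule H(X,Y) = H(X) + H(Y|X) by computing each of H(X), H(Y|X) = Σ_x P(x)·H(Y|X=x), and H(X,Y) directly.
H(X) = 0.9495 bits, H(Y|X) = 1.4269 bits, H(X,Y) = 2.3764 bits

Marginal of X (row sums):
  P(X=0) = 4/57 + 14/57 + 1/57 + 2/57 = 7/19
  P(X=1) = 5/57 + 8/57 + 22/57 + 1/57 = 12/19
H(X) = -[(7/19)·log₂(7/19) + (12/19)·log₂(12/19)]
  = 0.530737 + 0.418715 = 0.9495 bits

H(Y|X) = Σ_x P(x)·H(Y|X=x):
  X=0: P(X=0) = 7/19, P(Y|X=0) = (4/21, 2/3, 1/21, 2/21) → H(Y|X=0) = 1.377890
  X=1: P(X=1) = 12/19, P(Y|X=1) = (5/36, 2/9, 11/18, 1/36) → H(Y|X=1) = 1.455560
H(Y|X) = (7/19)·1.377890 + (12/19)·1.455560 = 1.4269 bits

H(X,Y) = -Σ_{x,y} P(x,y) log₂ P(x,y). Per-cell terms -P(x,y)·log₂P(x,y):
  X=0: 0.268975, 0.497500, 0.102331, 0.169575
  X=1: 0.307979, 0.397599, 0.530107, 0.102331
Sum of the 8 terms: H(X,Y) = 2.3764 bits

Chain rule check:
  H(X) + H(Y|X) = 0.9495 + 1.4269 = 2.3764 bits
  H(X,Y) = 2.3764 bits
✓ Chain rule verified.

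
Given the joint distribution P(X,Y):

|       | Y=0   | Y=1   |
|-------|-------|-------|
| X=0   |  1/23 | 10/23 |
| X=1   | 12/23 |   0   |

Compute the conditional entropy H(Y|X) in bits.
0.2102 bits

H(Y|X) = H(X,Y) - H(X)

H(X,Y) = -Σ_{x,y} P(x,y) log₂ P(x,y). Per-cell terms -P(x,y)·log₂P(x,y):
  X=0: 0.1967, 0.5224
  X=1: 0.4897, 0.0000
  (cells with P = 0 contribute 0)
Sum of the 4 terms: H(X,Y) = 1.2088 bits

Marginal of X (row sums):
  P(X=0) = 1/23 + 10/23 = 11/23
  P(X=1) = 12/23 + 0 = 12/23
H(X) = -[(11/23)·log₂(11/23) + (12/23)·log₂(12/23)]
  = 0.5089 + 0.4897 = 0.9986 bits

H(Y|X) = H(X,Y) - H(X) = 1.2088 - 0.9986 = 0.2102 bits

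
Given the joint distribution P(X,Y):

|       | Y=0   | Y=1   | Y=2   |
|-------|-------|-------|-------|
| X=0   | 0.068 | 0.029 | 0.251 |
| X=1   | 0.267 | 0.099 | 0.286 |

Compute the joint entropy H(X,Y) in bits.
2.2679 bits

H(X,Y) = -Σ_{x,y} P(x,y) log₂ P(x,y). Per-cell terms -P(x,y)·log₂P(x,y):
  X=0: 0.2637, 0.1481, 0.5006
  X=1: 0.5087, 0.3303, 0.5165
Sum of the 6 terms: H(X,Y) = 2.2679 bits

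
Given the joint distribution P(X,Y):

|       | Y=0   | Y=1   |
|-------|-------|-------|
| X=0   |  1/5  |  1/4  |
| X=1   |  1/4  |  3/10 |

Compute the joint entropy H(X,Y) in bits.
1.9855 bits

H(X,Y) = -Σ_{x,y} P(x,y) log₂ P(x,y). Per-cell terms -P(x,y)·log₂P(x,y):
  X=0: 0.4644, 0.5000
  X=1: 0.5000, 0.5211
Sum of the 4 terms: H(X,Y) = 1.9855 bits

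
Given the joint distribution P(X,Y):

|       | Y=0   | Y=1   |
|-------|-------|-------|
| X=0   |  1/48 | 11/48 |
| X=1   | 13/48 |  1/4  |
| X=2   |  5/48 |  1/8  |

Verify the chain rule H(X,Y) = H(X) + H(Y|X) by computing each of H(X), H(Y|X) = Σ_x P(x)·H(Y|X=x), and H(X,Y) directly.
H(X) = 1.4773 bits, H(Y|X) = 0.8515 bits, H(X,Y) = 2.3287 bits

Marginal of X (row sums):
  P(X=0) = 1/48 + 11/48 = 1/4
  P(X=1) = 13/48 + 1/4 = 25/48
  P(X=2) = 5/48 + 1/8 = 11/48
H(X) = -[(1/4)·log₂(1/4) + (25/48)·log₂(25/48) + (11/48)·log₂(11/48)]
  = 0.50000 + 0.49016 + 0.48710 = 1.4773 bits

H(Y|X) = Σ_x P(x)·H(Y|X=x):
  X=0: P(X=0) = 1/4, P(Y|X=0) = (1/12, 11/12) → H(Y|X=0) = 0.41382
  X=1: P(X=1) = 25/48, P(Y|X=1) = (13/25, 12/25) → H(Y|X=1) = 0.99885
  X=2: P(X=2) = 11/48, P(Y|X=2) = (5/11, 6/11) → H(Y|X=2) = 0.99403
H(Y|X) = (1/4)·0.41382 + (25/48)·0.99885 + (11/48)·0.99403 = 0.8515 bits

H(X,Y) = -Σ_{x,y} P(x,y) log₂ P(x,y). Per-cell terms -P(x,y)·log₂P(x,y):
  X=0: 0.11635, 0.48710
  X=1: 0.51039, 0.50000
  X=2: 0.33990, 0.37500
Sum of the 6 terms: H(X,Y) = 2.3287 bits

Chain rule check:
  H(X) + H(Y|X) = 1.4773 + 0.8515 = 2.3288 bits
  H(X,Y) = 2.3287 bits
✓ Chain rule verified (Δ = 0.0001 is 4-dp rounding noise: each of the three values was rounded independently).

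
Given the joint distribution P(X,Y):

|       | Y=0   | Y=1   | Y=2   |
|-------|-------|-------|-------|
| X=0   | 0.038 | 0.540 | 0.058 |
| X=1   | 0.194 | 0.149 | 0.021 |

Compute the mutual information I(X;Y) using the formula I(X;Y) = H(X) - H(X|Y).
0.2117 bits

I(X;Y) = H(X) - H(X|Y)

Marginal of X (row sums):
  P(X=0) = 0.038 + 0.540 + 0.058 = 0.636
  P(X=1) = 0.194 + 0.149 + 0.021 = 0.364
H(X) = -[0.636·log₂(0.636) + 0.364·log₂(0.364)]
  = 0.415245 + 0.530708 = 0.94595 bits

Marginal of Y (column sums):
  P(Y=0) = 0.038 + 0.194 = 0.232
  P(Y=1) = 0.540 + 0.149 = 0.689
  P(Y=2) = 0.058 + 0.021 = 0.079
H(X|Y) = Σ_y P(y)·H(X|Y=y):
  Y=0: P(Y=0) = 0.232, P(X|Y=0) = (19/116, 97/116) → H(X|Y=0) = 0.643307
  Y=1: P(Y=1) = 0.689, P(X|Y=1) = (540/689, 149/689) → H(X|Y=1) = 0.753271
  Y=2: P(Y=2) = 0.079, P(X|Y=2) = (58/79, 21/79) → H(X|Y=2) = 0.835407
H(X|Y) = 0.232·0.643307 + 0.689·0.753271 + 0.079·0.835407 = 0.73425 bits

I(X;Y) = H(X) - H(X|Y) = 0.94595 - 0.73425 = 0.2117 bits

Cross-check via I(X;Y) = H(X) + H(Y) - H(X,Y): computing H(Y) from the column sums and H(X,Y) from the 6 cells in the same way gives H(Y) = 1.14859 bits and H(X,Y) = 1.88284 bits, so
I(X;Y) = 0.94595 + 1.14859 - 1.88284 = 0.2117 bits ✓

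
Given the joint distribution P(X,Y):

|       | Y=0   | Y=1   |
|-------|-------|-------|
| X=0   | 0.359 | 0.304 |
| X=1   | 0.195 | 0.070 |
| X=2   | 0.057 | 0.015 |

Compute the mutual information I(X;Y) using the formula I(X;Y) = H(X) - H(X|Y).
0.0306 bits

I(X;Y) = H(X) - H(X|Y)

Marginal of X (row sums):
  P(X=0) = 0.359 + 0.304 = 0.663
  P(X=1) = 0.195 + 0.070 = 0.265
  P(X=2) = 0.057 + 0.015 = 0.072
H(X) = -[0.663·log₂(0.663) + 0.265·log₂(0.265) + 0.072·log₂(0.072)]
  = 0.39311 + 0.50772 + 0.27330 = 1.17413 bits

Marginal of Y (column sums):
  P(Y=0) = 0.359 + 0.195 + 0.057 = 0.611
  P(Y=1) = 0.304 + 0.070 + 0.015 = 0.389
H(X|Y) = Σ_y P(y)·H(X|Y=y):
  Y=0: P(Y=0) = 0.611, P(X|Y=0) = (359/611, 15/47, 57/611) → H(X|Y=0) = 1.29588
  Y=1: P(Y=1) = 0.389, P(X|Y=1) = (304/389, 70/389, 15/389) → H(X|Y=1) = 0.90434
H(X|Y) = 0.611·1.29588 + 0.389·0.90434 = 1.14357 bits

I(X;Y) = H(X) - H(X|Y) = 1.17413 - 1.14357 = 0.0306 bits

Cross-check via I(X;Y) = H(X) + H(Y) - H(X,Y): computing H(Y) from the column sums and H(X,Y) from the 6 cells in the same way gives H(Y) = 0.96415 bits and H(X,Y) = 2.10772 bits, so
I(X;Y) = 1.17413 + 0.96415 - 2.10772 = 0.0306 bits ✓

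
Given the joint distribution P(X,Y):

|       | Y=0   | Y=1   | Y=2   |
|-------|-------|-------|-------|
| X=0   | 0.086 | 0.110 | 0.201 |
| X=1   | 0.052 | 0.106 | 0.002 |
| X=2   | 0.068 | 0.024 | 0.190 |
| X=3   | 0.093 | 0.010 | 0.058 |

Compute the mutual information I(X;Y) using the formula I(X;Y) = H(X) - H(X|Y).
0.2559 bits

I(X;Y) = H(X) - H(X|Y)

Marginal of X (row sums):
  P(X=0) = 0.086 + 0.110 + 0.201 = 0.397
  P(X=1) = 0.052 + 0.106 + 0.002 = 0.160
  P(X=2) = 0.068 + 0.024 + 0.190 = 0.282
  P(X=3) = 0.093 + 0.010 + 0.058 = 0.161
H(X) = -[0.397·log₂(0.397) + 0.160·log₂(0.160) + 0.282·log₂(0.282) + 0.161·log₂(0.161)]
  = 0.5291 + 0.4230 + 0.5150 + 0.4242 = 1.8913 bits

Marginal of Y (column sums):
  P(Y=0) = 0.086 + 0.052 + 0.068 + 0.093 = 0.299
  P(Y=1) = 0.110 + 0.106 + 0.024 + 0.010 = 0.250
  P(Y=2) = 0.201 + 0.002 + 0.190 + 0.058 = 0.451
H(X|Y) = Σ_y P(y)·H(X|Y=y):
  Y=0: P(Y=0) = 0.299, P(X|Y=0) = (86/299, 4/23, 68/299, 93/299) → H(X|Y=0) = 1.9659
  Y=1: P(Y=1) = 0.250, P(X|Y=1) = (11/25, 53/125, 12/125, 1/25) → H(X|Y=1) = 1.5563
  Y=2: P(Y=2) = 0.451, P(X|Y=2) = (201/451, 2/451, 190/451, 58/451) → H(X|Y=2) = 1.4602
H(X|Y) = 0.299·1.9659 + 0.250·1.5563 + 0.451·1.4602 = 1.6354 bits

I(X;Y) = H(X) - H(X|Y) = 1.8913 - 1.6354 = 0.2559 bits

Cross-check via I(X;Y) = H(X) + H(Y) - H(X,Y): computing H(Y) from the column sums and H(X,Y) from the 12 cells in the same way gives H(Y) = 1.5389 bits and H(X,Y) = 3.1743 bits, so
I(X;Y) = 1.8913 + 1.5389 - 3.1743 = 0.2559 bits ✓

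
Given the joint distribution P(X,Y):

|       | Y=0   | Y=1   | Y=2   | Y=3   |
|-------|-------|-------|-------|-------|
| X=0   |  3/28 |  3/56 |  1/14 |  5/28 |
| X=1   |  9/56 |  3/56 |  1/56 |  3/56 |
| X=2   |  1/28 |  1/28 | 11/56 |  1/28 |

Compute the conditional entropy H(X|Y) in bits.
1.2949 bits

H(X|Y) = H(X,Y) - H(Y)

H(X,Y) = -Σ_{x,y} P(x,y) log₂ P(x,y). Per-cell terms -P(x,y)·log₂P(x,y):
  X=0: 0.34526, 0.22620, 0.27195, 0.44383
  X=1: 0.42387, 0.22620, 0.10370, 0.22620
  X=2: 0.17169, 0.17169, 0.46120, 0.17169
Sum of the 12 terms: H(X,Y) = 3.2435 bits

Marginal of Y (column sums):
  P(Y=0) = 3/28 + 9/56 + 1/28 = 17/56
  P(Y=1) = 3/56 + 3/56 + 1/28 = 1/7
  P(Y=2) = 1/14 + 1/56 + 11/56 = 2/7
  P(Y=3) = 5/28 + 3/56 + 1/28 = 15/56
H(Y) = -[(17/56)·log₂(17/56) + (1/7)·log₂(1/7) + (2/7)·log₂(2/7) + (15/56)·log₂(15/56)]
  = 0.52211 + 0.40105 + 0.51639 + 0.50905 = 1.9486 bits

H(X|Y) = H(X,Y) - H(Y) = 3.2435 - 1.9486 = 1.2949 bits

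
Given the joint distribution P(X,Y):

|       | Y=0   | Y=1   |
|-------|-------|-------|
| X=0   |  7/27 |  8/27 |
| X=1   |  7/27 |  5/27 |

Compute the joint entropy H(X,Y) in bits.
1.9803 bits

H(X,Y) = -Σ_{x,y} P(x,y) log₂ P(x,y). Per-cell terms -P(x,y)·log₂P(x,y):
  X=0: 0.5049, 0.5200
  X=1: 0.5049, 0.4505
Sum of the 4 terms: H(X,Y) = 1.9803 bits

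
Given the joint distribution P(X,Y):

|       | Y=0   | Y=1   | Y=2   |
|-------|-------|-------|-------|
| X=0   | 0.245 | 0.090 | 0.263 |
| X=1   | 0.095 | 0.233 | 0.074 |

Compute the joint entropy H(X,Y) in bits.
2.4068 bits

H(X,Y) = -Σ_{x,y} P(x,y) log₂ P(x,y). Per-cell terms -P(x,y)·log₂P(x,y):
  X=0: 0.49714, 0.31265, 0.50677
  X=1: 0.32261, 0.48967, 0.27797
Sum of the 6 terms: H(X,Y) = 2.4068 bits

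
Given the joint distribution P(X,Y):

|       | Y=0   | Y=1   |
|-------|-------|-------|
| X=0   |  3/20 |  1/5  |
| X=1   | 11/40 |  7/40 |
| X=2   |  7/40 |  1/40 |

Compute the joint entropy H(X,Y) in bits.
2.4003 bits

H(X,Y) = -Σ_{x,y} P(x,y) log₂ P(x,y). Per-cell terms -P(x,y)·log₂P(x,y):
  X=0: 0.4105, 0.4644
  X=1: 0.5122, 0.4401
  X=2: 0.4401, 0.1330
Sum of the 6 terms: H(X,Y) = 2.4003 bits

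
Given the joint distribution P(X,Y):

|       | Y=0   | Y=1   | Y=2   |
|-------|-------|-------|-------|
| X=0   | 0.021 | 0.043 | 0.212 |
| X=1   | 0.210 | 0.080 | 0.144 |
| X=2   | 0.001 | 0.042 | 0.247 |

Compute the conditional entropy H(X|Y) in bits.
1.2960 bits

H(X|Y) = H(X,Y) - H(Y)

H(X,Y) = -Σ_{x,y} P(x,y) log₂ P(x,y). Per-cell terms -P(x,y)·log₂P(x,y):
  X=0: 0.11704, 0.19520, 0.47443
  X=1: 0.47282, 0.29151, 0.40260
  X=2: 0.00997, 0.19209, 0.49830
Sum of the 9 terms: H(X,Y) = 2.6540 bits

Marginal of Y (column sums):
  P(Y=0) = 0.021 + 0.210 + 0.001 = 0.232
  P(Y=1) = 0.043 + 0.080 + 0.042 = 0.165
  P(Y=2) = 0.212 + 0.144 + 0.247 = 0.603
H(Y) = -[0.232·log₂(0.232) + 0.165·log₂(0.165) + 0.603·log₂(0.603)]
  = 0.48901 + 0.42891 + 0.44005 = 1.3580 bits

H(X|Y) = H(X,Y) - H(Y) = 2.6540 - 1.3580 = 1.2960 bits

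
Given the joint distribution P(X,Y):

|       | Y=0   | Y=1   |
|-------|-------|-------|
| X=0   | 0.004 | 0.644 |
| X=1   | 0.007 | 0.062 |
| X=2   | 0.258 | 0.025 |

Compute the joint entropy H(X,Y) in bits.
1.3769 bits

H(X,Y) = -Σ_{x,y} P(x,y) log₂ P(x,y). Per-cell terms -P(x,y)·log₂P(x,y):
  X=0: 0.0319, 0.4089
  X=1: 0.0501, 0.2487
  X=2: 0.5043, 0.1330
Sum of the 6 terms: H(X,Y) = 1.3769 bits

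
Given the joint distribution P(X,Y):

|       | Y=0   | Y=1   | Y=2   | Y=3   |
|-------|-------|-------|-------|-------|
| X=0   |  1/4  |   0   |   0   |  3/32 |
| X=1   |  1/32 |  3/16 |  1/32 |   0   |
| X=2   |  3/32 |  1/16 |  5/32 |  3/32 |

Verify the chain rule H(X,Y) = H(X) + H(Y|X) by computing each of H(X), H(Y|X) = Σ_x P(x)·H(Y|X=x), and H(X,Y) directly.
H(X) = 1.5575 bits, H(Y|X) = 1.3367 bits, H(X,Y) = 2.8942 bits

Marginal of X (row sums):
  P(X=0) = 1/4 + 0 + 0 + 3/32 = 11/32
  P(X=1) = 1/32 + 3/16 + 1/32 + 0 = 1/4
  P(X=2) = 3/32 + 1/16 + 5/32 + 3/32 = 13/32
H(X) = -[(11/32)·log₂(11/32) + (1/4)·log₂(1/4) + (13/32)·log₂(13/32)]
  = 0.5296 + 0.5000 + 0.5279 = 1.5575 bits

H(Y|X) = Σ_x P(x)·H(Y|X=x):
  X=0: P(X=0) = 11/32, P(Y|X=0) = (8/11, 0, 0, 3/11) → H(Y|X=0) = 0.8454
  X=1: P(X=1) = 1/4, P(Y|X=1) = (1/8, 3/4, 1/8, 0) → H(Y|X=1) = 1.0613
  X=2: P(X=2) = 13/32, P(Y|X=2) = (3/13, 2/13, 5/13, 3/13) → H(Y|X=2) = 1.9220
H(Y|X) = (11/32)·0.8454 + (1/4)·1.0613 + (13/32)·1.9220 = 1.3367 bits

H(X,Y) = -Σ_{x,y} P(x,y) log₂ P(x,y). Per-cell terms -P(x,y)·log₂P(x,y):
  X=0: 0.5000, 0.0000, 0.0000, 0.3202
  X=1: 0.1562, 0.4528, 0.1562, 0.0000
  X=2: 0.3202, 0.2500, 0.4184, 0.3202
  (cells with P = 0 contribute 0)
Sum of the 12 terms: H(X,Y) = 2.8942 bits

Chain rule check:
  H(X) + H(Y|X) = 1.5575 + 1.3367 = 2.8942 bits
  H(X,Y) = 2.8942 bits
✓ Chain rule verified.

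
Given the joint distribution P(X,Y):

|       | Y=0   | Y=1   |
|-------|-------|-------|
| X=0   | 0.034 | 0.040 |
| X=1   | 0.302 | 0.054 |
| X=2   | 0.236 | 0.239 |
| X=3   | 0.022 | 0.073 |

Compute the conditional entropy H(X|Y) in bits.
1.5082 bits

H(X|Y) = H(X,Y) - H(Y)

H(X,Y) = -Σ_{x,y} P(x,y) log₂ P(x,y). Per-cell terms -P(x,y)·log₂P(x,y):
  X=0: 0.1659, 0.1858
  X=1: 0.5217, 0.2274
  X=2: 0.4916, 0.4935
  X=3: 0.1211, 0.2756
Sum of the 8 terms: H(X,Y) = 2.4826 bits

Marginal of Y (column sums):
  P(Y=0) = 0.034 + 0.302 + 0.236 + 0.022 = 0.594
  P(Y=1) = 0.040 + 0.054 + 0.239 + 0.073 = 0.406
H(Y) = -[0.594·log₂(0.594) + 0.406·log₂(0.406)]
  = 0.4464 + 0.5280 = 0.9744 bits

H(X|Y) = H(X,Y) - H(Y) = 2.4826 - 0.9744 = 1.5082 bits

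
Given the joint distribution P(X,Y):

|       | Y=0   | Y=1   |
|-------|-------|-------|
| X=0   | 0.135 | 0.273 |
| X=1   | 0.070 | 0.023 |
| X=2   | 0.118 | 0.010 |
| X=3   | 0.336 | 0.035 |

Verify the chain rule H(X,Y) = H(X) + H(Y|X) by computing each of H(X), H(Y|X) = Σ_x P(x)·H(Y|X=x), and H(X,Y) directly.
H(X) = 1.7567 bits, H(Y|X) = 0.6666 bits, H(X,Y) = 2.4233 bits

Marginal of X (row sums):
  P(X=0) = 0.135 + 0.273 = 0.408
  P(X=1) = 0.070 + 0.023 = 0.093
  P(X=2) = 0.118 + 0.010 = 0.128
  P(X=3) = 0.336 + 0.035 = 0.371
H(X) = -[0.408·log₂(0.408) + 0.093·log₂(0.093) + 0.128·log₂(0.128) + 0.371·log₂(0.371)]
  = 0.5277 + 0.3187 + 0.3796 + 0.5307 = 1.7567 bits

H(Y|X) = Σ_x P(x)·H(Y|X=x):
  X=0: P(X=0) = 0.408, P(Y|X=0) = (45/136, 91/136) → H(Y|X=0) = 0.9158
  X=1: P(X=1) = 0.093, P(Y|X=1) = (70/93, 23/93) → H(Y|X=1) = 0.8070
  X=2: P(X=2) = 0.128, P(Y|X=2) = (59/64, 5/64) → H(Y|X=2) = 0.3955
  X=3: P(X=3) = 0.371, P(Y|X=3) = (48/53, 5/53) → H(Y|X=3) = 0.4508
H(Y|X) = 0.408·0.9158 + 0.093·0.8070 + 0.128·0.3955 + 0.371·0.4508 = 0.6666 bits

H(X,Y) = -Σ_{x,y} P(x,y) log₂ P(x,y). Per-cell terms -P(x,y)·log₂P(x,y):
  X=0: 0.3900, 0.5113
  X=1: 0.2686, 0.1252
  X=2: 0.3638, 0.0664
  X=3: 0.5287, 0.1693
Sum of the 8 terms: H(X,Y) = 2.4233 bits

Chain rule check:
  H(X) + H(Y|X) = 1.7567 + 0.6666 = 2.4233 bits
  H(X,Y) = 2.4233 bits
✓ Chain rule verified.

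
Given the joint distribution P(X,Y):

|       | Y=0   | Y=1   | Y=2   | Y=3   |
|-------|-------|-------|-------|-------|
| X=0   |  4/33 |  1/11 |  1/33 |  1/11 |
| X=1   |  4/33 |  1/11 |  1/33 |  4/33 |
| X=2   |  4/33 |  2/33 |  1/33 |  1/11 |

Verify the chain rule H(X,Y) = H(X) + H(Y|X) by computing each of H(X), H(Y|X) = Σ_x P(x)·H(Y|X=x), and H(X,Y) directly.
H(X) = 1.5810 bits, H(Y|X) = 1.8568 bits, H(X,Y) = 3.4377 bits

Marginal of X (row sums):
  P(X=0) = 4/33 + 1/11 + 1/33 + 1/11 = 1/3
  P(X=1) = 4/33 + 1/11 + 1/33 + 4/33 = 4/11
  P(X=2) = 4/33 + 2/33 + 1/33 + 1/11 = 10/33
H(X) = -[(1/3)·log₂(1/3) + (4/11)·log₂(4/11) + (10/33)·log₂(10/33)]
  = 0.52832 + 0.53070 + 0.52196 = 1.5810 bits

H(Y|X) = Σ_x P(x)·H(Y|X=x):
  X=0: P(X=0) = 1/3, P(Y|X=0) = (4/11, 3/11, 1/11, 3/11) → H(Y|X=0) = 1.86763
  X=1: P(X=1) = 4/11, P(Y|X=1) = (1/3, 1/4, 1/12, 1/3) → H(Y|X=1) = 1.85539
  X=2: P(X=2) = 10/33, P(Y|X=2) = (2/5, 1/5, 1/10, 3/10) → H(Y|X=2) = 1.84644
H(Y|X) = (1/3)·1.86763 + (4/11)·1.85539 + (10/33)·1.84644 = 1.8568 bits

H(X,Y) = -Σ_{x,y} P(x,y) log₂ P(x,y). Per-cell terms -P(x,y)·log₂P(x,y):
  X=0: 0.36902, 0.31449, 0.15286, 0.31449
  X=1: 0.36902, 0.31449, 0.15286, 0.36902
  X=2: 0.36902, 0.24511, 0.15286, 0.31449
Sum of the 12 terms: H(X,Y) = 3.4377 bits

Chain rule check:
  H(X) + H(Y|X) = 1.5810 + 1.8568 = 3.4378 bits
  H(X,Y) = 3.4377 bits
✓ Chain rule verified (Δ = 0.0001 is 4-dp rounding noise: each of the three values was rounded independently).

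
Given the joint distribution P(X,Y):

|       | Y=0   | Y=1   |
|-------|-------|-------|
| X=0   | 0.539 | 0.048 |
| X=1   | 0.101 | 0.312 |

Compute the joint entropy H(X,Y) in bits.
1.5492 bits

H(X,Y) = -Σ_{x,y} P(x,y) log₂ P(x,y). Per-cell terms -P(x,y)·log₂P(x,y):
  X=0: 0.48060, 0.21028
  X=1: 0.33406, 0.52428
Sum of the 4 terms: H(X,Y) = 1.5492 bits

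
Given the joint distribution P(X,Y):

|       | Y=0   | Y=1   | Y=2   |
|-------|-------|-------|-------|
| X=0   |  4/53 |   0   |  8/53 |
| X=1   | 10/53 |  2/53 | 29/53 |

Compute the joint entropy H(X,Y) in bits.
1.8015 bits

H(X,Y) = -Σ_{x,y} P(x,y) log₂ P(x,y). Per-cell terms -P(x,y)·log₂P(x,y):
  X=0: 0.28135, 0.00000, 0.41176
  X=1: 0.45396, 0.17841, 0.47600
  (cells with P = 0 contribute 0)
Sum of the 6 terms: H(X,Y) = 1.8015 bits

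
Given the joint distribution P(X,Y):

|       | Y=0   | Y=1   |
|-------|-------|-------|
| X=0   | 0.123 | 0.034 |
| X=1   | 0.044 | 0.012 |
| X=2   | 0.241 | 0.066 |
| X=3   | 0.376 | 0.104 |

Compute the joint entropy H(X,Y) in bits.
2.4363 bits

H(X,Y) = -Σ_{x,y} P(x,y) log₂ P(x,y). Per-cell terms -P(x,y)·log₂P(x,y):
  X=0: 0.37186, 0.16586
  X=1: 0.19828, 0.07657
  X=2: 0.49475, 0.25881
  X=3: 0.53061, 0.33960
Sum of the 8 terms: H(X,Y) = 2.4363 bits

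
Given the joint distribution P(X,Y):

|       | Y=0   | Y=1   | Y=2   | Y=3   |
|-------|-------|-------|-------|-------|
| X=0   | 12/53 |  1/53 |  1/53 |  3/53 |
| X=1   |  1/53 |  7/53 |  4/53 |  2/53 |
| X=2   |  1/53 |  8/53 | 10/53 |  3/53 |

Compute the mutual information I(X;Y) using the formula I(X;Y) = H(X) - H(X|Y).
0.4184 bits

I(X;Y) = H(X) - H(X|Y)

Marginal of X (row sums):
  P(X=0) = 12/53 + 1/53 + 1/53 + 3/53 = 17/53
  P(X=1) = 1/53 + 7/53 + 4/53 + 2/53 = 14/53
  P(X=2) = 1/53 + 8/53 + 10/53 + 3/53 = 22/53
H(X) = -[(17/53)·log₂(17/53) + (14/53)·log₂(14/53) + (22/53)·log₂(22/53)]
  = 0.5262 + 0.5073 + 0.5265 = 1.5600 bits

Marginal of Y (column sums):
  P(Y=0) = 12/53 + 1/53 + 1/53 = 14/53
  P(Y=1) = 1/53 + 7/53 + 8/53 = 16/53
  P(Y=2) = 1/53 + 4/53 + 10/53 = 15/53
  P(Y=3) = 3/53 + 2/53 + 3/53 = 8/53
H(X|Y) = Σ_y P(y)·H(X|Y=y):
  Y=0: P(Y=0) = 14/53, P(X|Y=0) = (6/7, 1/14, 1/14) → H(X|Y=0) = 0.7345
  Y=1: P(Y=1) = 16/53, P(X|Y=1) = (1/16, 7/16, 1/2) → H(X|Y=1) = 1.2718
  Y=2: P(Y=2) = 15/53, P(X|Y=2) = (1/15, 4/15, 2/3) → H(X|Y=2) = 1.1589
  Y=3: P(Y=3) = 8/53, P(X|Y=3) = (3/8, 1/4, 3/8) → H(X|Y=3) = 1.5613
H(X|Y) = (14/53)·0.7345 + (16/53)·1.2718 + (15/53)·1.1589 + (8/53)·1.5613 = 1.1416 bits

I(X;Y) = H(X) - H(X|Y) = 1.5600 - 1.1416 = 0.4184 bits

Cross-check via I(X;Y) = H(X) + H(Y) - H(X,Y): computing H(Y) from the column sums and H(X,Y) from the 12 cells in the same way gives H(Y) = 1.9561 bits and H(X,Y) = 3.0977 bits, so
I(X;Y) = 1.5600 + 1.9561 - 3.0977 = 0.4184 bits ✓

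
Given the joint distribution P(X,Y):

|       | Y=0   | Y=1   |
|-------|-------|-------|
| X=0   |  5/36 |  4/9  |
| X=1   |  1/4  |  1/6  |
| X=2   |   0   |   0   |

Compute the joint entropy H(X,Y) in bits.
1.8463 bits

H(X,Y) = -Σ_{x,y} P(x,y) log₂ P(x,y). Per-cell terms -P(x,y)·log₂P(x,y):
  X=0: 0.395555, 0.519967
  X=1: 0.500000, 0.430827
  X=2: 0.000000, 0.000000
  (cells with P = 0 contribute 0)
Sum of the 6 terms: H(X,Y) = 1.8463 bits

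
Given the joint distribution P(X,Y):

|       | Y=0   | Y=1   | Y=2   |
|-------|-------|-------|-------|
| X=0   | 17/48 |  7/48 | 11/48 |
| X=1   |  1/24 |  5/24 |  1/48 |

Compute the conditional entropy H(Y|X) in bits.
1.3587 bits

H(Y|X) = H(X,Y) - H(X)

H(X,Y) = -Σ_{x,y} P(x,y) log₂ P(x,y). Per-cell terms -P(x,y)·log₂P(x,y):
  X=0: 0.53036, 0.40507, 0.48710
  X=1: 0.19104, 0.47147, 0.11635
Sum of the 6 terms: H(X,Y) = 2.2014 bits

Marginal of X (row sums):
  P(X=0) = 17/48 + 7/48 + 11/48 = 35/48
  P(X=1) = 1/24 + 5/24 + 1/48 = 13/48
H(X) = -[(35/48)·log₂(35/48) + (13/48)·log₂(13/48)]
  = 0.33227 + 0.51039 = 0.8427 bits

H(Y|X) = H(X,Y) - H(X) = 2.2014 - 0.8427 = 1.3587 bits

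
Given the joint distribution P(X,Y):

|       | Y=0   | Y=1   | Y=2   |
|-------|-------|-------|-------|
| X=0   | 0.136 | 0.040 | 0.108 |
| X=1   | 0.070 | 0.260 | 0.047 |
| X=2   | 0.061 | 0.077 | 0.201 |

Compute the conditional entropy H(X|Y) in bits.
1.3317 bits

H(X|Y) = H(X,Y) - H(Y)

H(X,Y) = -Σ_{x,y} P(x,y) log₂ P(x,y). Per-cell terms -P(x,y)·log₂P(x,y):
  X=0: 0.39145, 0.18575, 0.34678
  X=1: 0.26856, 0.50529, 0.20733
  X=2: 0.24614, 0.28482, 0.46526
Sum of the 9 terms: H(X,Y) = 2.9014 bits

Marginal of Y (column sums):
  P(Y=0) = 0.136 + 0.070 + 0.061 = 0.267
  P(Y=1) = 0.040 + 0.260 + 0.077 = 0.377
  P(Y=2) = 0.108 + 0.047 + 0.201 = 0.356
H(Y) = -[0.267·log₂(0.267) + 0.377·log₂(0.377) + 0.356·log₂(0.356)]
  = 0.50866 + 0.53058 + 0.53046 = 1.5697 bits

H(X|Y) = H(X,Y) - H(Y) = 2.9014 - 1.5697 = 1.3317 bits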